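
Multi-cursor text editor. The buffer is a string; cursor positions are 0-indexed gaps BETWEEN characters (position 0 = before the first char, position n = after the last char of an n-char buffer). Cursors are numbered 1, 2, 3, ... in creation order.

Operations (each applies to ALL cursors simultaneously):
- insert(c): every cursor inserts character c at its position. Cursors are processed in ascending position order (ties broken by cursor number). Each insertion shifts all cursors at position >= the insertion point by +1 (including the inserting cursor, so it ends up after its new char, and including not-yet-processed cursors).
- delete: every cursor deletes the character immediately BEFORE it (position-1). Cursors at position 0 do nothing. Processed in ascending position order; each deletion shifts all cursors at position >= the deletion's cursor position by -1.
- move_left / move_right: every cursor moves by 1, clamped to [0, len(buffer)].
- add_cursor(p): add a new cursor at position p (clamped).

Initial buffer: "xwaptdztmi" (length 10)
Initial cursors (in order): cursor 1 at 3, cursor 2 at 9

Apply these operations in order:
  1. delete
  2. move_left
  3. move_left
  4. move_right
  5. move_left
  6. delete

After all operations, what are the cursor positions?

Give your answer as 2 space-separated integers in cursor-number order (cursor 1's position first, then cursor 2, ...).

Answer: 0 4

Derivation:
After op 1 (delete): buffer="xwptdzti" (len 8), cursors c1@2 c2@7, authorship ........
After op 2 (move_left): buffer="xwptdzti" (len 8), cursors c1@1 c2@6, authorship ........
After op 3 (move_left): buffer="xwptdzti" (len 8), cursors c1@0 c2@5, authorship ........
After op 4 (move_right): buffer="xwptdzti" (len 8), cursors c1@1 c2@6, authorship ........
After op 5 (move_left): buffer="xwptdzti" (len 8), cursors c1@0 c2@5, authorship ........
After op 6 (delete): buffer="xwptzti" (len 7), cursors c1@0 c2@4, authorship .......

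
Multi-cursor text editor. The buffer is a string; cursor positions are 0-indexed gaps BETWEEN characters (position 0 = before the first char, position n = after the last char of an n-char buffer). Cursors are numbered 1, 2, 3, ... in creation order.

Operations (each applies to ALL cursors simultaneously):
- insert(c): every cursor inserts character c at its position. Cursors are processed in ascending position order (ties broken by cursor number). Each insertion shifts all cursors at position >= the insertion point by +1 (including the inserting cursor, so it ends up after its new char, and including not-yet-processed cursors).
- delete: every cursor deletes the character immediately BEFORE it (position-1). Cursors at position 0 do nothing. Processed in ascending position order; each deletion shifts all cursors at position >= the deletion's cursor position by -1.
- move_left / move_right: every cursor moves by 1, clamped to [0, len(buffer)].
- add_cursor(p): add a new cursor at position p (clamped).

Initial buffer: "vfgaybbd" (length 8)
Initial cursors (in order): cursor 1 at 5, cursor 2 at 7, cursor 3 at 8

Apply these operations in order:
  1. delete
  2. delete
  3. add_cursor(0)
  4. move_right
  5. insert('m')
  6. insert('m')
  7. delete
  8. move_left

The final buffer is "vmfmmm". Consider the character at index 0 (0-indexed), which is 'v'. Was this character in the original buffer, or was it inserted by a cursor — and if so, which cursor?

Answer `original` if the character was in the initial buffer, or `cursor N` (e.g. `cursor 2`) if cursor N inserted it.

Answer: original

Derivation:
After op 1 (delete): buffer="vfgab" (len 5), cursors c1@4 c2@5 c3@5, authorship .....
After op 2 (delete): buffer="vf" (len 2), cursors c1@2 c2@2 c3@2, authorship ..
After op 3 (add_cursor(0)): buffer="vf" (len 2), cursors c4@0 c1@2 c2@2 c3@2, authorship ..
After op 4 (move_right): buffer="vf" (len 2), cursors c4@1 c1@2 c2@2 c3@2, authorship ..
After op 5 (insert('m')): buffer="vmfmmm" (len 6), cursors c4@2 c1@6 c2@6 c3@6, authorship .4.123
After op 6 (insert('m')): buffer="vmmfmmmmmm" (len 10), cursors c4@3 c1@10 c2@10 c3@10, authorship .44.123123
After op 7 (delete): buffer="vmfmmm" (len 6), cursors c4@2 c1@6 c2@6 c3@6, authorship .4.123
After op 8 (move_left): buffer="vmfmmm" (len 6), cursors c4@1 c1@5 c2@5 c3@5, authorship .4.123
Authorship (.=original, N=cursor N): . 4 . 1 2 3
Index 0: author = original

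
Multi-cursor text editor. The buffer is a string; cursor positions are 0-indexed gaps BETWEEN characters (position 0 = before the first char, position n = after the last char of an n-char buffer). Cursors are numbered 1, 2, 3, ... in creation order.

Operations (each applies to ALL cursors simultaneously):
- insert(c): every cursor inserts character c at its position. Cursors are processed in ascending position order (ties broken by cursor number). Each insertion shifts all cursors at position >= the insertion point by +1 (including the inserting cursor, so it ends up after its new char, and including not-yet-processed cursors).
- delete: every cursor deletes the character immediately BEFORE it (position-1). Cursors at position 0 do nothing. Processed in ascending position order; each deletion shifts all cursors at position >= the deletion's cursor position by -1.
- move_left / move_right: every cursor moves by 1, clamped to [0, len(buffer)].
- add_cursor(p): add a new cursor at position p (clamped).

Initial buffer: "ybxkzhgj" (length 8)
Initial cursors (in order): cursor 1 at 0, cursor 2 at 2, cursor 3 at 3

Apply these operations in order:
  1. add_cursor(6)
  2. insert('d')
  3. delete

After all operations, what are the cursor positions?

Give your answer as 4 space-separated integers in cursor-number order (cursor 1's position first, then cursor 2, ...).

Answer: 0 2 3 6

Derivation:
After op 1 (add_cursor(6)): buffer="ybxkzhgj" (len 8), cursors c1@0 c2@2 c3@3 c4@6, authorship ........
After op 2 (insert('d')): buffer="dybdxdkzhdgj" (len 12), cursors c1@1 c2@4 c3@6 c4@10, authorship 1..2.3...4..
After op 3 (delete): buffer="ybxkzhgj" (len 8), cursors c1@0 c2@2 c3@3 c4@6, authorship ........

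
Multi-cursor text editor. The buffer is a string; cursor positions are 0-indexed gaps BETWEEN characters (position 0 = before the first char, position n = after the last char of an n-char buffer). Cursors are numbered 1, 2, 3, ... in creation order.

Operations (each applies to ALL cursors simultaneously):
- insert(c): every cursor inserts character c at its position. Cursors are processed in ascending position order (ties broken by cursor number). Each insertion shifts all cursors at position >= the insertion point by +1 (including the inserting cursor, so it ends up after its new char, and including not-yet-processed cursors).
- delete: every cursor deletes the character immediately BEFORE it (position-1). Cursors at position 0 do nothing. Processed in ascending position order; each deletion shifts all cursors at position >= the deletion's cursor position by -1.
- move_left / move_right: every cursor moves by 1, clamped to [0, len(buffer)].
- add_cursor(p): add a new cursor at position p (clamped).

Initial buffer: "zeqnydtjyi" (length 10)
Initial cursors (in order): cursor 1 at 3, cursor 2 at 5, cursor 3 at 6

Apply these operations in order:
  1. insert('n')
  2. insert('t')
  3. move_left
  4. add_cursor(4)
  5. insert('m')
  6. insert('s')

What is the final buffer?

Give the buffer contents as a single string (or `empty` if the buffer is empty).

Answer: zeqnmmsstnynmstdnmsttjyi

Derivation:
After op 1 (insert('n')): buffer="zeqnnyndntjyi" (len 13), cursors c1@4 c2@7 c3@9, authorship ...1..2.3....
After op 2 (insert('t')): buffer="zeqntnyntdnttjyi" (len 16), cursors c1@5 c2@9 c3@12, authorship ...11..22.33....
After op 3 (move_left): buffer="zeqntnyntdnttjyi" (len 16), cursors c1@4 c2@8 c3@11, authorship ...11..22.33....
After op 4 (add_cursor(4)): buffer="zeqntnyntdnttjyi" (len 16), cursors c1@4 c4@4 c2@8 c3@11, authorship ...11..22.33....
After op 5 (insert('m')): buffer="zeqnmmtnynmtdnmttjyi" (len 20), cursors c1@6 c4@6 c2@11 c3@15, authorship ...1141..222.333....
After op 6 (insert('s')): buffer="zeqnmmsstnynmstdnmsttjyi" (len 24), cursors c1@8 c4@8 c2@14 c3@19, authorship ...114141..2222.3333....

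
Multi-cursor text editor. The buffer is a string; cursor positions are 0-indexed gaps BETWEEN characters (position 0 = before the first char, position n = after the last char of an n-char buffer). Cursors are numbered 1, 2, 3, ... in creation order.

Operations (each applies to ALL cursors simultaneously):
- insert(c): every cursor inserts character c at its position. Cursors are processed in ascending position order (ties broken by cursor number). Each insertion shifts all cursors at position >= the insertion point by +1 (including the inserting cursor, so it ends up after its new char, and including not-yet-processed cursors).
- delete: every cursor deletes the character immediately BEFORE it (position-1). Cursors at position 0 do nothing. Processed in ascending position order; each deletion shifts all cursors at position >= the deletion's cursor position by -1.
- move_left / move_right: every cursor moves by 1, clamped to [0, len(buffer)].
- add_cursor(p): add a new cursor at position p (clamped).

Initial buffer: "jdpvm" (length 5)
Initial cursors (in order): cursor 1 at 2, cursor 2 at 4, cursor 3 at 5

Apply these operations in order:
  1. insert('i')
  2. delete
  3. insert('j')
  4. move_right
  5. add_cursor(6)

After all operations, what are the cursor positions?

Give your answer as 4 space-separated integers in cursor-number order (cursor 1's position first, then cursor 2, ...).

Answer: 4 7 8 6

Derivation:
After op 1 (insert('i')): buffer="jdipvimi" (len 8), cursors c1@3 c2@6 c3@8, authorship ..1..2.3
After op 2 (delete): buffer="jdpvm" (len 5), cursors c1@2 c2@4 c3@5, authorship .....
After op 3 (insert('j')): buffer="jdjpvjmj" (len 8), cursors c1@3 c2@6 c3@8, authorship ..1..2.3
After op 4 (move_right): buffer="jdjpvjmj" (len 8), cursors c1@4 c2@7 c3@8, authorship ..1..2.3
After op 5 (add_cursor(6)): buffer="jdjpvjmj" (len 8), cursors c1@4 c4@6 c2@7 c3@8, authorship ..1..2.3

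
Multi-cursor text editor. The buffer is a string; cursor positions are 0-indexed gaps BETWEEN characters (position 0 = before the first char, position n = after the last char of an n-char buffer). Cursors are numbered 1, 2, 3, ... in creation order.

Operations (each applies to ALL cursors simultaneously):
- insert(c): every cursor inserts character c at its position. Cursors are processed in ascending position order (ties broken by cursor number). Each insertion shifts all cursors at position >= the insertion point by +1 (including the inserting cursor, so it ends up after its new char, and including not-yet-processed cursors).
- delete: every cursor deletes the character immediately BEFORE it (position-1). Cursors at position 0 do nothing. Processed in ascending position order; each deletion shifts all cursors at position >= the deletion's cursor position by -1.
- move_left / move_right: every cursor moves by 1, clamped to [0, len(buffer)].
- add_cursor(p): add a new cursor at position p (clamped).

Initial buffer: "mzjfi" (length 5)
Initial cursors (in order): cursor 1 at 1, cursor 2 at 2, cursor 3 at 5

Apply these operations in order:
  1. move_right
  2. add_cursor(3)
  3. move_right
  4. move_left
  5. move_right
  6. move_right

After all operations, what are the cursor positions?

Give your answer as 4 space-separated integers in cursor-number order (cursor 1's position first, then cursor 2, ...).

After op 1 (move_right): buffer="mzjfi" (len 5), cursors c1@2 c2@3 c3@5, authorship .....
After op 2 (add_cursor(3)): buffer="mzjfi" (len 5), cursors c1@2 c2@3 c4@3 c3@5, authorship .....
After op 3 (move_right): buffer="mzjfi" (len 5), cursors c1@3 c2@4 c4@4 c3@5, authorship .....
After op 4 (move_left): buffer="mzjfi" (len 5), cursors c1@2 c2@3 c4@3 c3@4, authorship .....
After op 5 (move_right): buffer="mzjfi" (len 5), cursors c1@3 c2@4 c4@4 c3@5, authorship .....
After op 6 (move_right): buffer="mzjfi" (len 5), cursors c1@4 c2@5 c3@5 c4@5, authorship .....

Answer: 4 5 5 5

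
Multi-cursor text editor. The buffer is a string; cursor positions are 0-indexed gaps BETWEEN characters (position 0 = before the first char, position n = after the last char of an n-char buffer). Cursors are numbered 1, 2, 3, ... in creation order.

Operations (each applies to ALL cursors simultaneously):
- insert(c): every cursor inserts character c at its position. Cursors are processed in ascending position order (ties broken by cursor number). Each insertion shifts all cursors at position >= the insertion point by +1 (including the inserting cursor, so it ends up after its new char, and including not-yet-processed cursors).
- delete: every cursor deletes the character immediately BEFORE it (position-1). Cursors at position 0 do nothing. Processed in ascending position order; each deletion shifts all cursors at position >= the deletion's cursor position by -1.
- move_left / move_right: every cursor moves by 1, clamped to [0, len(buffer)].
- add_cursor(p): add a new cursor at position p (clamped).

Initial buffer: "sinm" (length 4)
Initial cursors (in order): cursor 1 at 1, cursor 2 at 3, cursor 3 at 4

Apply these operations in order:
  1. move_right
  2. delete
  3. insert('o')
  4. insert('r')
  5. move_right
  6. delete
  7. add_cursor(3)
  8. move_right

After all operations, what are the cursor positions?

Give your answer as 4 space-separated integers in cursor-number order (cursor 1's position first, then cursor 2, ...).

After op 1 (move_right): buffer="sinm" (len 4), cursors c1@2 c2@4 c3@4, authorship ....
After op 2 (delete): buffer="s" (len 1), cursors c1@1 c2@1 c3@1, authorship .
After op 3 (insert('o')): buffer="sooo" (len 4), cursors c1@4 c2@4 c3@4, authorship .123
After op 4 (insert('r')): buffer="sooorrr" (len 7), cursors c1@7 c2@7 c3@7, authorship .123123
After op 5 (move_right): buffer="sooorrr" (len 7), cursors c1@7 c2@7 c3@7, authorship .123123
After op 6 (delete): buffer="sooo" (len 4), cursors c1@4 c2@4 c3@4, authorship .123
After op 7 (add_cursor(3)): buffer="sooo" (len 4), cursors c4@3 c1@4 c2@4 c3@4, authorship .123
After op 8 (move_right): buffer="sooo" (len 4), cursors c1@4 c2@4 c3@4 c4@4, authorship .123

Answer: 4 4 4 4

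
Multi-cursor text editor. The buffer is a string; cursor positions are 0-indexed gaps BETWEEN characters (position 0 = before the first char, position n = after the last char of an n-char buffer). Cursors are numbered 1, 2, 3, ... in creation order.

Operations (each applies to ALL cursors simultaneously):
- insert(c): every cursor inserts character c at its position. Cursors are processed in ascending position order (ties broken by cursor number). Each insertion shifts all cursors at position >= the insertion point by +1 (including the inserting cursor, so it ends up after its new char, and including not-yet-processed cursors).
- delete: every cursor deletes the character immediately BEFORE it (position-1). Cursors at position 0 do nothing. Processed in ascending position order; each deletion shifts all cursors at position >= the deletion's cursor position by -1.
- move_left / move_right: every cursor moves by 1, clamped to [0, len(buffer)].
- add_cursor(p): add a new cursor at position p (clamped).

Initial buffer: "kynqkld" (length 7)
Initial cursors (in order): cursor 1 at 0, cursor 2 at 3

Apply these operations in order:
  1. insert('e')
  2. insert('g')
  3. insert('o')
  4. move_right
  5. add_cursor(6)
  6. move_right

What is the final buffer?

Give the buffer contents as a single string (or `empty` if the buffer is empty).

After op 1 (insert('e')): buffer="ekyneqkld" (len 9), cursors c1@1 c2@5, authorship 1...2....
After op 2 (insert('g')): buffer="egkynegqkld" (len 11), cursors c1@2 c2@7, authorship 11...22....
After op 3 (insert('o')): buffer="egokynegoqkld" (len 13), cursors c1@3 c2@9, authorship 111...222....
After op 4 (move_right): buffer="egokynegoqkld" (len 13), cursors c1@4 c2@10, authorship 111...222....
After op 5 (add_cursor(6)): buffer="egokynegoqkld" (len 13), cursors c1@4 c3@6 c2@10, authorship 111...222....
After op 6 (move_right): buffer="egokynegoqkld" (len 13), cursors c1@5 c3@7 c2@11, authorship 111...222....

Answer: egokynegoqkld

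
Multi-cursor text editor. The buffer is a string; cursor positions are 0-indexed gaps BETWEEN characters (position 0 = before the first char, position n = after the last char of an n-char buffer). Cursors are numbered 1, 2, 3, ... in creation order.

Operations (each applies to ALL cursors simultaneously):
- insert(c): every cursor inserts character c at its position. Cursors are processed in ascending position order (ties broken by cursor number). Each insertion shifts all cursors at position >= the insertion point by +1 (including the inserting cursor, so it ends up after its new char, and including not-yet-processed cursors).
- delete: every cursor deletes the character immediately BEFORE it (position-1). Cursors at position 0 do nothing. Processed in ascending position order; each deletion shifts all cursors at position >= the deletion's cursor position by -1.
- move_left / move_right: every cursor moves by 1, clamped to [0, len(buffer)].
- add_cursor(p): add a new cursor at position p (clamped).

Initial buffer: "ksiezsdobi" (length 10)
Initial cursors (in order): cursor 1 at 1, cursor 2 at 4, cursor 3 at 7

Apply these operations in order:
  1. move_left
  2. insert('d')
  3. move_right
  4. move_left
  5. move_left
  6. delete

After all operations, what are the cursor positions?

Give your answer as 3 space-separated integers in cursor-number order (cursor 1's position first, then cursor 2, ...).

After op 1 (move_left): buffer="ksiezsdobi" (len 10), cursors c1@0 c2@3 c3@6, authorship ..........
After op 2 (insert('d')): buffer="dksidezsddobi" (len 13), cursors c1@1 c2@5 c3@9, authorship 1...2...3....
After op 3 (move_right): buffer="dksidezsddobi" (len 13), cursors c1@2 c2@6 c3@10, authorship 1...2...3....
After op 4 (move_left): buffer="dksidezsddobi" (len 13), cursors c1@1 c2@5 c3@9, authorship 1...2...3....
After op 5 (move_left): buffer="dksidezsddobi" (len 13), cursors c1@0 c2@4 c3@8, authorship 1...2...3....
After op 6 (delete): buffer="dksdezddobi" (len 11), cursors c1@0 c2@3 c3@6, authorship 1..2..3....

Answer: 0 3 6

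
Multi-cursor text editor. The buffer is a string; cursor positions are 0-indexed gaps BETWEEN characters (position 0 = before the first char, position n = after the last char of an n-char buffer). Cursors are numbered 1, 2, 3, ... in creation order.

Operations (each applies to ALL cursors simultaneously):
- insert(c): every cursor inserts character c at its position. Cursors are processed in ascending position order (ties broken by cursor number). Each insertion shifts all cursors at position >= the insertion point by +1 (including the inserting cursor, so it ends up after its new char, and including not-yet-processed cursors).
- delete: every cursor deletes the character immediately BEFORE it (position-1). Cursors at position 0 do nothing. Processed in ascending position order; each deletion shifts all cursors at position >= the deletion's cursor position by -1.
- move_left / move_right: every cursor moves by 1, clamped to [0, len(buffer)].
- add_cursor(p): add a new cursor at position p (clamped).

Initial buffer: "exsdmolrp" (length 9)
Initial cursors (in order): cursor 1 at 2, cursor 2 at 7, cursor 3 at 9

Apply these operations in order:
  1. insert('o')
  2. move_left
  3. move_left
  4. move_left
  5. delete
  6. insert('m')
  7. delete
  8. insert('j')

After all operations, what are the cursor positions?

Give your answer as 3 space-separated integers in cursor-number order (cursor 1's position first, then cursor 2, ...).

After op 1 (insert('o')): buffer="exosdmolorpo" (len 12), cursors c1@3 c2@9 c3@12, authorship ..1.....2..3
After op 2 (move_left): buffer="exosdmolorpo" (len 12), cursors c1@2 c2@8 c3@11, authorship ..1.....2..3
After op 3 (move_left): buffer="exosdmolorpo" (len 12), cursors c1@1 c2@7 c3@10, authorship ..1.....2..3
After op 4 (move_left): buffer="exosdmolorpo" (len 12), cursors c1@0 c2@6 c3@9, authorship ..1.....2..3
After op 5 (delete): buffer="exosdolrpo" (len 10), cursors c1@0 c2@5 c3@7, authorship ..1......3
After op 6 (insert('m')): buffer="mexosdmolmrpo" (len 13), cursors c1@1 c2@7 c3@10, authorship 1..1..2..3..3
After op 7 (delete): buffer="exosdolrpo" (len 10), cursors c1@0 c2@5 c3@7, authorship ..1......3
After op 8 (insert('j')): buffer="jexosdjoljrpo" (len 13), cursors c1@1 c2@7 c3@10, authorship 1..1..2..3..3

Answer: 1 7 10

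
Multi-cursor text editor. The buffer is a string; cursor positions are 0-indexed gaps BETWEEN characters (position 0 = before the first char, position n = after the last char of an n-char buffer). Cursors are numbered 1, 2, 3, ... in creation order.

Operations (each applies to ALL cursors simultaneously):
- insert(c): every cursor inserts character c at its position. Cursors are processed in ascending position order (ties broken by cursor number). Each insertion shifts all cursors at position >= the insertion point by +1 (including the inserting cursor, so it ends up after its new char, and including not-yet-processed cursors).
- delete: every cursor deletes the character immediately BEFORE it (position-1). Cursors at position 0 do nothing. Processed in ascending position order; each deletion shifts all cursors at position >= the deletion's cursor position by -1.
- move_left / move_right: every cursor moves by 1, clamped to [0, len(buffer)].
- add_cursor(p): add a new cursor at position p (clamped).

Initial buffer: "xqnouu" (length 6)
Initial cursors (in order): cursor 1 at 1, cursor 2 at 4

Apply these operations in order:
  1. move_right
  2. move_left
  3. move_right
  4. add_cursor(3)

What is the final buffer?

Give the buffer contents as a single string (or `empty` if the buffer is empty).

Answer: xqnouu

Derivation:
After op 1 (move_right): buffer="xqnouu" (len 6), cursors c1@2 c2@5, authorship ......
After op 2 (move_left): buffer="xqnouu" (len 6), cursors c1@1 c2@4, authorship ......
After op 3 (move_right): buffer="xqnouu" (len 6), cursors c1@2 c2@5, authorship ......
After op 4 (add_cursor(3)): buffer="xqnouu" (len 6), cursors c1@2 c3@3 c2@5, authorship ......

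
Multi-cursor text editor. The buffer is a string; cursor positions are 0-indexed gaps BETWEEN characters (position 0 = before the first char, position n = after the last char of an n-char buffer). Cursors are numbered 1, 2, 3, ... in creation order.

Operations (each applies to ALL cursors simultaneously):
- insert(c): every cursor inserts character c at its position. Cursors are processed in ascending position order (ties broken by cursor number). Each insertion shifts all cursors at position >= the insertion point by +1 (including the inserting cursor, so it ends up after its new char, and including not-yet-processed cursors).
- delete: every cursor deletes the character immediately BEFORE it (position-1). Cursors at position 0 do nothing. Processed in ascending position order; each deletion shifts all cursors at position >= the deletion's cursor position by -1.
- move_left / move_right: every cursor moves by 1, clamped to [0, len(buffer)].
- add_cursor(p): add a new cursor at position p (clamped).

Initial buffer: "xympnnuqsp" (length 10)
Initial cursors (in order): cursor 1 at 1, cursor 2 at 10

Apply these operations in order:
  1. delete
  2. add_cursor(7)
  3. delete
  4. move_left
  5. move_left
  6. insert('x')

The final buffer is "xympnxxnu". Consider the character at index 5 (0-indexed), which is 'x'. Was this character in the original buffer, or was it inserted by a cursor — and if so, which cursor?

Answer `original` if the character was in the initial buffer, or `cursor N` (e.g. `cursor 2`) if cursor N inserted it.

After op 1 (delete): buffer="ympnnuqs" (len 8), cursors c1@0 c2@8, authorship ........
After op 2 (add_cursor(7)): buffer="ympnnuqs" (len 8), cursors c1@0 c3@7 c2@8, authorship ........
After op 3 (delete): buffer="ympnnu" (len 6), cursors c1@0 c2@6 c3@6, authorship ......
After op 4 (move_left): buffer="ympnnu" (len 6), cursors c1@0 c2@5 c3@5, authorship ......
After op 5 (move_left): buffer="ympnnu" (len 6), cursors c1@0 c2@4 c3@4, authorship ......
After op 6 (insert('x')): buffer="xympnxxnu" (len 9), cursors c1@1 c2@7 c3@7, authorship 1....23..
Authorship (.=original, N=cursor N): 1 . . . . 2 3 . .
Index 5: author = 2

Answer: cursor 2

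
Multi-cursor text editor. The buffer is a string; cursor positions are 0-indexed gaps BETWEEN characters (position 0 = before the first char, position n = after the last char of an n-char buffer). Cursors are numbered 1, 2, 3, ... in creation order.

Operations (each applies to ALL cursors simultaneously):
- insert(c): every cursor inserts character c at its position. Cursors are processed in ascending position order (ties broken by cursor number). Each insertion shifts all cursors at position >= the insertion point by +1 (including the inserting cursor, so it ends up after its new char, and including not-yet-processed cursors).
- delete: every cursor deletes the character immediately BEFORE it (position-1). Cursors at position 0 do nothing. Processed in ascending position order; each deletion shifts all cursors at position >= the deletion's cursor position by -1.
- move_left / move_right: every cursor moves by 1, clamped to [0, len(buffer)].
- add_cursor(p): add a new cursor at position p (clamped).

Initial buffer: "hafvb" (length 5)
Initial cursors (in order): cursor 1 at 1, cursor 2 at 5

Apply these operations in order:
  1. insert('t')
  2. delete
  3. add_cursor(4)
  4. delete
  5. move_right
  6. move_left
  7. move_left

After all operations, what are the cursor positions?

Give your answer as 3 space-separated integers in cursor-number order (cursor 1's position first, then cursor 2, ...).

After op 1 (insert('t')): buffer="htafvbt" (len 7), cursors c1@2 c2@7, authorship .1....2
After op 2 (delete): buffer="hafvb" (len 5), cursors c1@1 c2@5, authorship .....
After op 3 (add_cursor(4)): buffer="hafvb" (len 5), cursors c1@1 c3@4 c2@5, authorship .....
After op 4 (delete): buffer="af" (len 2), cursors c1@0 c2@2 c3@2, authorship ..
After op 5 (move_right): buffer="af" (len 2), cursors c1@1 c2@2 c3@2, authorship ..
After op 6 (move_left): buffer="af" (len 2), cursors c1@0 c2@1 c3@1, authorship ..
After op 7 (move_left): buffer="af" (len 2), cursors c1@0 c2@0 c3@0, authorship ..

Answer: 0 0 0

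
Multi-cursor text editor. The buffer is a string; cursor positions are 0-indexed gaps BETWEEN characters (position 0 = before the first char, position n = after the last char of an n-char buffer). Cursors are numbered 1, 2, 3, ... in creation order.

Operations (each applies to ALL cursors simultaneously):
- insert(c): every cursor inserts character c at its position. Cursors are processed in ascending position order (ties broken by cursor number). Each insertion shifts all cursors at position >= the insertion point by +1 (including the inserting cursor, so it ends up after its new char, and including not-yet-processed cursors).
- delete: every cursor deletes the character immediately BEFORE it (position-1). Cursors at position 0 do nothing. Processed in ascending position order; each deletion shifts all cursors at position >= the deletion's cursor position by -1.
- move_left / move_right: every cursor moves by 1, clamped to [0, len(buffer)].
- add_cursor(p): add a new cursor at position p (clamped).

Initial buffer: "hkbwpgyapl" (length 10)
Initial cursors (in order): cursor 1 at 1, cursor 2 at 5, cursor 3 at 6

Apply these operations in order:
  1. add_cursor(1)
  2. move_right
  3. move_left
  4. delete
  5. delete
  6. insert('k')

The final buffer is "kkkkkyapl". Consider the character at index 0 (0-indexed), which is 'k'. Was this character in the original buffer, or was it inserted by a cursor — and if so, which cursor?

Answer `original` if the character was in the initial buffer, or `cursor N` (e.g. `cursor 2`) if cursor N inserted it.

Answer: cursor 1

Derivation:
After op 1 (add_cursor(1)): buffer="hkbwpgyapl" (len 10), cursors c1@1 c4@1 c2@5 c3@6, authorship ..........
After op 2 (move_right): buffer="hkbwpgyapl" (len 10), cursors c1@2 c4@2 c2@6 c3@7, authorship ..........
After op 3 (move_left): buffer="hkbwpgyapl" (len 10), cursors c1@1 c4@1 c2@5 c3@6, authorship ..........
After op 4 (delete): buffer="kbwyapl" (len 7), cursors c1@0 c4@0 c2@3 c3@3, authorship .......
After op 5 (delete): buffer="kyapl" (len 5), cursors c1@0 c4@0 c2@1 c3@1, authorship .....
After op 6 (insert('k')): buffer="kkkkkyapl" (len 9), cursors c1@2 c4@2 c2@5 c3@5, authorship 14.23....
Authorship (.=original, N=cursor N): 1 4 . 2 3 . . . .
Index 0: author = 1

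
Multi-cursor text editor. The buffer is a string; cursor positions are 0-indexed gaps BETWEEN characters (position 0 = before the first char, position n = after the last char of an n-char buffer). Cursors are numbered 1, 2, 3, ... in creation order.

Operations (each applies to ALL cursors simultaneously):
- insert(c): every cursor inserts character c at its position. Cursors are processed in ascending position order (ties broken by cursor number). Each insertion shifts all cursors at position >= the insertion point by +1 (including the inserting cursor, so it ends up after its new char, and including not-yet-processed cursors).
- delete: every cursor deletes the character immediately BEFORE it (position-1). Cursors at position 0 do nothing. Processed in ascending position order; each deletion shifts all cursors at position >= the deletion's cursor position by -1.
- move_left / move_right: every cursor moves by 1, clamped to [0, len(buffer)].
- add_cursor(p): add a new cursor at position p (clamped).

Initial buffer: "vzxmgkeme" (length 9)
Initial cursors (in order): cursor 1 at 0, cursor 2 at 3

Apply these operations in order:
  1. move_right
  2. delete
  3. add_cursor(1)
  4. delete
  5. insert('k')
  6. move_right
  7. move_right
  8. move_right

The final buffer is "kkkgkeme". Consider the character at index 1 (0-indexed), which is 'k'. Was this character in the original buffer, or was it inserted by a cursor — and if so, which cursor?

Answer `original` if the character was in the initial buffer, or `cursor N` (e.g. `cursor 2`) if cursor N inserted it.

Answer: cursor 2

Derivation:
After op 1 (move_right): buffer="vzxmgkeme" (len 9), cursors c1@1 c2@4, authorship .........
After op 2 (delete): buffer="zxgkeme" (len 7), cursors c1@0 c2@2, authorship .......
After op 3 (add_cursor(1)): buffer="zxgkeme" (len 7), cursors c1@0 c3@1 c2@2, authorship .......
After op 4 (delete): buffer="gkeme" (len 5), cursors c1@0 c2@0 c3@0, authorship .....
After op 5 (insert('k')): buffer="kkkgkeme" (len 8), cursors c1@3 c2@3 c3@3, authorship 123.....
After op 6 (move_right): buffer="kkkgkeme" (len 8), cursors c1@4 c2@4 c3@4, authorship 123.....
After op 7 (move_right): buffer="kkkgkeme" (len 8), cursors c1@5 c2@5 c3@5, authorship 123.....
After op 8 (move_right): buffer="kkkgkeme" (len 8), cursors c1@6 c2@6 c3@6, authorship 123.....
Authorship (.=original, N=cursor N): 1 2 3 . . . . .
Index 1: author = 2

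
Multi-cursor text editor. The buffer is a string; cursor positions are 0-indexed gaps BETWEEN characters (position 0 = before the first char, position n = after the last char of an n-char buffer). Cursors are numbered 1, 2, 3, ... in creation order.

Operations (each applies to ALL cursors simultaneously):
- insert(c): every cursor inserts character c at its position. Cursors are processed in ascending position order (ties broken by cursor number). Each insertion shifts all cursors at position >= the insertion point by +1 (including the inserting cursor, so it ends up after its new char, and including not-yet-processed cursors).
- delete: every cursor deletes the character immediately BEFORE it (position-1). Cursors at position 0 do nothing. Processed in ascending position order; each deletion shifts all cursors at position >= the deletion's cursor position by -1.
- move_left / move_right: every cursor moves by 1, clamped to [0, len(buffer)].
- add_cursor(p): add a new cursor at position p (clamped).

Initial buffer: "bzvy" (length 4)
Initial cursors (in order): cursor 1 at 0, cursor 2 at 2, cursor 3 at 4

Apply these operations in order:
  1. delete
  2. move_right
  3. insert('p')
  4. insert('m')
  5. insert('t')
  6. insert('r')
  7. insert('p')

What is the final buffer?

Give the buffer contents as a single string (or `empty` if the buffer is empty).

After op 1 (delete): buffer="bv" (len 2), cursors c1@0 c2@1 c3@2, authorship ..
After op 2 (move_right): buffer="bv" (len 2), cursors c1@1 c2@2 c3@2, authorship ..
After op 3 (insert('p')): buffer="bpvpp" (len 5), cursors c1@2 c2@5 c3@5, authorship .1.23
After op 4 (insert('m')): buffer="bpmvppmm" (len 8), cursors c1@3 c2@8 c3@8, authorship .11.2323
After op 5 (insert('t')): buffer="bpmtvppmmtt" (len 11), cursors c1@4 c2@11 c3@11, authorship .111.232323
After op 6 (insert('r')): buffer="bpmtrvppmmttrr" (len 14), cursors c1@5 c2@14 c3@14, authorship .1111.23232323
After op 7 (insert('p')): buffer="bpmtrpvppmmttrrpp" (len 17), cursors c1@6 c2@17 c3@17, authorship .11111.2323232323

Answer: bpmtrpvppmmttrrpp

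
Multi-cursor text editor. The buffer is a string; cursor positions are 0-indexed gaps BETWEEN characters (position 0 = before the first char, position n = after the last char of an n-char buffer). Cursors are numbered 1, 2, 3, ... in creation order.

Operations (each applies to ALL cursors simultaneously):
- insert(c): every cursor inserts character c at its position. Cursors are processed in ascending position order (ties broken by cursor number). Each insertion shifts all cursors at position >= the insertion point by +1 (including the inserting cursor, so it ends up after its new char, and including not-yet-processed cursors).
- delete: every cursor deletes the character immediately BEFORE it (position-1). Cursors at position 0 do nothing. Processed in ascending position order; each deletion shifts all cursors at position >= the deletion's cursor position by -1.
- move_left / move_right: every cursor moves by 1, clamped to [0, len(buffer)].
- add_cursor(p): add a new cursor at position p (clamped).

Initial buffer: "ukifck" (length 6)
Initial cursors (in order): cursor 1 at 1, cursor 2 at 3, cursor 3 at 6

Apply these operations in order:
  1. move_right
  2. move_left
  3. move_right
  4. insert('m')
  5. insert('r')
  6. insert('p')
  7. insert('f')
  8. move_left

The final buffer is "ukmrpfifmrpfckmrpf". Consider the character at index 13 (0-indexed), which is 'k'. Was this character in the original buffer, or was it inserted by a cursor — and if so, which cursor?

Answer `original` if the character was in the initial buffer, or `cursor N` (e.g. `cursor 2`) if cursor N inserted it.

After op 1 (move_right): buffer="ukifck" (len 6), cursors c1@2 c2@4 c3@6, authorship ......
After op 2 (move_left): buffer="ukifck" (len 6), cursors c1@1 c2@3 c3@5, authorship ......
After op 3 (move_right): buffer="ukifck" (len 6), cursors c1@2 c2@4 c3@6, authorship ......
After op 4 (insert('m')): buffer="ukmifmckm" (len 9), cursors c1@3 c2@6 c3@9, authorship ..1..2..3
After op 5 (insert('r')): buffer="ukmrifmrckmr" (len 12), cursors c1@4 c2@8 c3@12, authorship ..11..22..33
After op 6 (insert('p')): buffer="ukmrpifmrpckmrp" (len 15), cursors c1@5 c2@10 c3@15, authorship ..111..222..333
After op 7 (insert('f')): buffer="ukmrpfifmrpfckmrpf" (len 18), cursors c1@6 c2@12 c3@18, authorship ..1111..2222..3333
After op 8 (move_left): buffer="ukmrpfifmrpfckmrpf" (len 18), cursors c1@5 c2@11 c3@17, authorship ..1111..2222..3333
Authorship (.=original, N=cursor N): . . 1 1 1 1 . . 2 2 2 2 . . 3 3 3 3
Index 13: author = original

Answer: original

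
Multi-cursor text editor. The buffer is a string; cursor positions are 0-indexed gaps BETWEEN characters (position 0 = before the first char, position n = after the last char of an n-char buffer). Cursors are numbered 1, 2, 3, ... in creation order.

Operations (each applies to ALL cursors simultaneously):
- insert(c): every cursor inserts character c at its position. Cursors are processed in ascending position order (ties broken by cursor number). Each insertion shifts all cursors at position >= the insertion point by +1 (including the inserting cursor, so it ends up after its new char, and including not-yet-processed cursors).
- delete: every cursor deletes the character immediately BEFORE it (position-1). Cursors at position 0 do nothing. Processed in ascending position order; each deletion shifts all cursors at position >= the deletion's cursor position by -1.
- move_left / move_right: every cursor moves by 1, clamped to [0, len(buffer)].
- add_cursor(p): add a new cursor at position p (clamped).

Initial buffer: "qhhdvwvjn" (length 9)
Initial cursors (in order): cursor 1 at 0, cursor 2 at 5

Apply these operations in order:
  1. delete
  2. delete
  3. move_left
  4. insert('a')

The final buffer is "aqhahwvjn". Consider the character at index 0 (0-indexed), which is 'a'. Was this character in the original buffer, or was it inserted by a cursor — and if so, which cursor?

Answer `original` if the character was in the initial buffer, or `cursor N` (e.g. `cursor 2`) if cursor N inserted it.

After op 1 (delete): buffer="qhhdwvjn" (len 8), cursors c1@0 c2@4, authorship ........
After op 2 (delete): buffer="qhhwvjn" (len 7), cursors c1@0 c2@3, authorship .......
After op 3 (move_left): buffer="qhhwvjn" (len 7), cursors c1@0 c2@2, authorship .......
After op 4 (insert('a')): buffer="aqhahwvjn" (len 9), cursors c1@1 c2@4, authorship 1..2.....
Authorship (.=original, N=cursor N): 1 . . 2 . . . . .
Index 0: author = 1

Answer: cursor 1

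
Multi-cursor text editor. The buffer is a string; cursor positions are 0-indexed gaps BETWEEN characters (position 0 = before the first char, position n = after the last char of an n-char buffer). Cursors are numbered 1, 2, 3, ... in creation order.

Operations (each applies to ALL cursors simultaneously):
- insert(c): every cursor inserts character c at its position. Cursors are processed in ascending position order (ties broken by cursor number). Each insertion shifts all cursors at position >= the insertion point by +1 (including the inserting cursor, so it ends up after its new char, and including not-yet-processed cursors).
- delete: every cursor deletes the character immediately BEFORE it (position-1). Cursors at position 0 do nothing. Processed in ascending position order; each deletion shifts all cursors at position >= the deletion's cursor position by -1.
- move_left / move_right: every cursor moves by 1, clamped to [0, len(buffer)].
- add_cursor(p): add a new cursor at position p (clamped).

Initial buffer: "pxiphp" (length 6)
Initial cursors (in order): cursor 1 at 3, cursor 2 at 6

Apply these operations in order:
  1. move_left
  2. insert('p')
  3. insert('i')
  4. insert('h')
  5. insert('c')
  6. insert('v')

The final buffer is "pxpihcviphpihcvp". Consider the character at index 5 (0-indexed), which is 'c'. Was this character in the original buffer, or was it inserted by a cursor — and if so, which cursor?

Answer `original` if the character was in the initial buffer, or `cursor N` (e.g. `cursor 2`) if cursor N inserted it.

Answer: cursor 1

Derivation:
After op 1 (move_left): buffer="pxiphp" (len 6), cursors c1@2 c2@5, authorship ......
After op 2 (insert('p')): buffer="pxpiphpp" (len 8), cursors c1@3 c2@7, authorship ..1...2.
After op 3 (insert('i')): buffer="pxpiiphpip" (len 10), cursors c1@4 c2@9, authorship ..11...22.
After op 4 (insert('h')): buffer="pxpihiphpihp" (len 12), cursors c1@5 c2@11, authorship ..111...222.
After op 5 (insert('c')): buffer="pxpihciphpihcp" (len 14), cursors c1@6 c2@13, authorship ..1111...2222.
After op 6 (insert('v')): buffer="pxpihcviphpihcvp" (len 16), cursors c1@7 c2@15, authorship ..11111...22222.
Authorship (.=original, N=cursor N): . . 1 1 1 1 1 . . . 2 2 2 2 2 .
Index 5: author = 1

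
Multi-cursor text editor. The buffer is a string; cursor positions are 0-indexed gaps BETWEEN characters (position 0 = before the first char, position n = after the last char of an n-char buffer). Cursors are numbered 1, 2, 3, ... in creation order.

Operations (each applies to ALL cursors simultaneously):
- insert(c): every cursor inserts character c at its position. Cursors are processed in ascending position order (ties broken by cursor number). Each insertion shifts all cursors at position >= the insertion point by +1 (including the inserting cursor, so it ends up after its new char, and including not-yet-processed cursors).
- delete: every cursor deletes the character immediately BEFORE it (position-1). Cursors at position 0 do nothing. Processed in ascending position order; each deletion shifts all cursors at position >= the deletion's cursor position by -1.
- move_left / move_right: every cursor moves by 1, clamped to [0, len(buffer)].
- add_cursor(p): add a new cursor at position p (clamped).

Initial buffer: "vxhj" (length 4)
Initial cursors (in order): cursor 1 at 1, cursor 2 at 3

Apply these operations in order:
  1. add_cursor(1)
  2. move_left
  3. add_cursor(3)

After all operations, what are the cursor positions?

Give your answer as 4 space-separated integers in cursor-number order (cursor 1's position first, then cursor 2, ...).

Answer: 0 2 0 3

Derivation:
After op 1 (add_cursor(1)): buffer="vxhj" (len 4), cursors c1@1 c3@1 c2@3, authorship ....
After op 2 (move_left): buffer="vxhj" (len 4), cursors c1@0 c3@0 c2@2, authorship ....
After op 3 (add_cursor(3)): buffer="vxhj" (len 4), cursors c1@0 c3@0 c2@2 c4@3, authorship ....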